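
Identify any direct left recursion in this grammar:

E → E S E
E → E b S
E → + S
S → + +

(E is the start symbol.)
Yes, E is left-recursive

Direct left recursion occurs when N → N α for some non-terminal N (the right-hand side begins with the left-hand side itself).

E → E S E: LEFT RECURSIVE (starts with E)
E → E b S: LEFT RECURSIVE (starts with E)
E → + S: starts with '+'
S → + +: starts with '+'

The grammar has direct left recursion on: E.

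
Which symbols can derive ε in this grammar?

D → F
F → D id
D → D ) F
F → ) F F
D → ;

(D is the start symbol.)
There are no ε-productions, so no non-terminal can derive ε.
No non-terminals are nullable.

Answer: None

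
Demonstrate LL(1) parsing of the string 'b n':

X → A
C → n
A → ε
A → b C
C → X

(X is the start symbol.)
LL(1) parsing maintains a stack (initially the start symbol over $) and the input. At each step: if the stack top is a terminal, match it against the current input token; if it is a non-terminal N, replace it with the RHS of M[N, lookahead] (the unique production whose predict set contains the lookahead).

Stack is shown with the top on the left.

Stack  Input  Action
--------------------
X $    b n $  output X → A
A $    b n $  output A → b C
b C $  b n $  match 'b'
C $    n $    output C → n
n $    n $    match 'n'
$      $      accept

The string is accepted.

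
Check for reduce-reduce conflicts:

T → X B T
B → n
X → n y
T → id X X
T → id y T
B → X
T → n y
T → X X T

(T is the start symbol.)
Yes — I5: [T → n y .] vs [X → n y .]

A reduce-reduce conflict occurs when an LR(0) state has two complete items [A → α .] and [B → β .] — both call for a reduction, and with no lookahead the parser cannot choose between them.

Augment with T' → T and build the canonical LR(0) collection (I0 = CLOSURE({[T' → . T]}), then GOTO on every symbol after a dot until no new states appear). It has 17 states:
  I0: { [T → . X B T], [T → . X X T], [T → . id X X], [T → . id y T], [T → . n y], [T' → . T], [X → . n y] }  — shift
  I1: { [T' → T .] }  — accept
  I2: { [B → . X], [B → . n], [T → X . B T], [T → X . X T], [X → . n y] }  — shift
  I3: { [T → id . X X], [T → id . y T], [X → . n y] }  — shift
  I4: { [T → n . y], [X → n . y] }  — shift
  I5: { [T → n y .], [X → n y .] }  — 2 reduces
  I6: { [T → id X . X], [X → . n y] }  — shift
  I7: { [X → n . y] }  — shift
  I8: { [T → . X B T], [T → . X X T], [T → . id X X], [T → . id y T], [T → . n y], [T → id y . T], [X → . n y] }  — shift
  I9: { [T → id y T .] }  — reduce
  I10: { [X → n y .] }  — reduce
  I11: { [T → id X X .] }  — reduce
  I12: { [T → . X B T], [T → . X X T], [T → . id X X], [T → . id y T], [T → . n y], [T → X B . T], [X → . n y] }  — shift
  I13: { [B → X .], [T → . X B T], [T → . X X T], [T → . id X X], [T → . id y T], [T → . n y], [T → X X . T], [X → . n y] }  — shift, reduce
  I14: { [B → n .], [X → n . y] }  — shift, reduce
  I15: { [T → X X T .] }  — reduce
  I16: { [T → X B T .] }  — reduce

I5 contains complete items [T → n y .], [X → n y .] — reduce-reduce conflict.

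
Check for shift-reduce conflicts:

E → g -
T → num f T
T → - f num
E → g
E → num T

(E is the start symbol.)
Yes — I2: [E → g .] vs [E → g . -]

A shift-reduce conflict occurs when an LR(0) state has both:
  - a complete (reduce) item [A → α .] (dot at the end), and
  - a shift item [B → β . c γ] (dot before a terminal).

Augment with E' → E and build the canonical LR(0) collection (I0 = CLOSURE({[E' → . E]}), then GOTO on every symbol after a dot until no new states appear). It has 12 states:
  I0: { [E → . g -], [E → . g], [E → . num T], [E' → . E] }  — shift
  I1: { [E' → E .] }  — accept
  I2: { [E → g . -], [E → g .] }  — shift, reduce
  I3: { [E → num . T], [T → . - f num], [T → . num f T] }  — shift
  I4: { [T → - . f num] }  — shift
  I5: { [E → num T .] }  — reduce
  I6: { [T → num . f T] }  — shift
  I7: { [T → . - f num], [T → . num f T], [T → num f . T] }  — shift
  I8: { [T → num f T .] }  — reduce
  I9: { [T → - f . num] }  — shift
  I10: { [T → - f num .] }  — reduce
  I11: { [E → g - .] }  — reduce

I2 contains reduce item [E → g .] and shift item [E → g . -] — shift-reduce conflict.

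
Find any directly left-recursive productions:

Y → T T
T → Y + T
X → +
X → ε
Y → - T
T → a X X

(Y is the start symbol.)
Direct left recursion occurs when N → N α for some non-terminal N (the right-hand side begins with the left-hand side itself).

Y → T T: starts with T
T → Y + T: starts with Y
X → +: starts with '+'
X → ε: starts with ε
Y → - T: starts with '-'
T → a X X: starts with a

No direct left recursion found.

Answer: No direct left recursion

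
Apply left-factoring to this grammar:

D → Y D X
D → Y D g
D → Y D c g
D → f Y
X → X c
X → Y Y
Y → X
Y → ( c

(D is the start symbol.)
Left-factoring transforms A → αβ₁ | αβ₂ into A → αA' and A' → β₁ | β₂
(α is the longest common prefix among the alternatives). Repeat until
no nonterminal has two alternatives with a common prefix.

Round 1: D has alternatives sharing prefix 'Y D'. Introduce D': D → Y D D'
  Add: D' → X
  Add: D' → g
  Add: D' → c g

No remaining common prefixes — done.

Resulting grammar:
D → Y D D'
D' → X
D' → g
D' → c g
D → f Y
X → X c
X → Y Y
Y → X
Y → ( c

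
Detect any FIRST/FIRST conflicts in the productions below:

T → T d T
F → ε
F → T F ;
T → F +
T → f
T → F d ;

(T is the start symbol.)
FIRST sets of the non-terminals at (or reachable through a nullable prefix from) the front of some alternative:
  FIRST(T) = { '+', 'd', 'f' }
  FIRST(F) = { '+', 'd', 'f', ε }

Productions for T:
  T → T d T: FIRST = { '+', 'd', 'f' }
  T → F +: FIRST = { '+', 'd', 'f' }
  T → f: FIRST = { 'f' }
  T → F d ;: FIRST = { '+', 'd', 'f' }
Productions for F:
  F → ε: FIRST = { ε }
  F → T F ;: FIRST = { '+', 'd', 'f' }

Conflict for T: T → T d T and T → F +
  Overlap: { '+', 'd', 'f' }
Conflict for T: T → T d T and T → f
  Overlap: { 'f' }
Conflict for T: T → T d T and T → F d ;
  Overlap: { '+', 'd', 'f' }
Conflict for T: T → F + and T → f
  Overlap: { 'f' }
Conflict for T: T → F + and T → F d ;
  Overlap: { '+', 'd', 'f' }
Conflict for T: T → f and T → F d ;
  Overlap: { 'f' }

Answer: Yes. T → T d T / T → F '+' on { '+', 'd', 'f' }; T → T d T / T → f on { 'f' }; T → T d T / T → F d ';' on { '+', 'd', 'f' }; T → F '+' / T → f on { 'f' }; T → F '+' / T → F d ';' on { '+', 'd', 'f' }; T → f / T → F d ';' on { 'f' }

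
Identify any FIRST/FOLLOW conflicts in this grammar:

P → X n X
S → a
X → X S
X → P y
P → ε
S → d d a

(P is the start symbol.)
A FIRST/FOLLOW conflict occurs when a non-terminal N has a nullable alternative N → β (β ⇒* ε) and another alternative N → α with FIRST(α) ∩ FOLLOW(N) ≠ ∅: on such a lookahead the parser cannot decide between expanding α and letting N vanish via β.

Nullable non-terminals: P.
FIRST sets used below: FIRST(X) = { 'y' }

P: nullable alternative(s) P → ε; FOLLOW(P) = { $, 'y' }
  P → X n X: FIRST \ {ε} = { 'y' } — overlaps FOLLOW(P) on { 'y' }: CONFLICT
  P → ε: FIRST \ {ε} = { } — this is the only nullable alternative, skip

S, X have no nullable alternative, so no FIRST/FOLLOW check is needed there.

So the grammar has 1 FIRST/FOLLOW conflict (marked CONFLICT above).

Answer: Yes. P → X n X with FOLLOW(P) on { 'y' }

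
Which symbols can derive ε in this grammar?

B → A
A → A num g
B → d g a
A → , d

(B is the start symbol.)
None

A non-terminal is nullable if it can derive ε (the empty string): either it has an ε-production, or it has a production whose right-hand side consists entirely of nullable non-terminals.

There are no ε-productions, so no non-terminal can derive ε.
No non-terminals are nullable.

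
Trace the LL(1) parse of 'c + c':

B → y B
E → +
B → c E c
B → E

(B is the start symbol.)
LL(1) parsing maintains a stack (initially the start symbol over $) and the input. At each step: if the stack top is a terminal, match it against the current input token; if it is a non-terminal N, replace it with the RHS of M[N, lookahead] (the unique production whose predict set contains the lookahead).

Stack is shown with the top on the left.

Stack    Input    Action
------------------------
B $      c + c $  output B → c E c
c E c $  c + c $  match 'c'
E c $    + c $    output E → +
+ c $    + c $    match '+'
c $      c $      match 'c'
$        $        accept

The string is accepted.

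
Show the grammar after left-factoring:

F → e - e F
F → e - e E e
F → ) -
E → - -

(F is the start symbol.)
F → e - e F'
F' → F
F' → E e
F → ) -
E → - -

Left-factoring transforms A → αβ₁ | αβ₂ into A → αA' and A' → β₁ | β₂
(α is the longest common prefix among the alternatives). Repeat until
no nonterminal has two alternatives with a common prefix.

Round 1: F has alternatives sharing prefix 'e - e'. Introduce F': F → e - e F'
  Add: F' → F
  Add: F' → E e

No remaining common prefixes — done.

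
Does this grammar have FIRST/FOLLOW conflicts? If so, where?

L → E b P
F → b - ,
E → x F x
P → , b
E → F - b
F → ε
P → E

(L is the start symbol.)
Nullable non-terminals: F.

F: nullable alternative(s) F → ε; FOLLOW(F) = { '-', 'x' }
  F → b - ,: FIRST \ {ε} = { 'b' } — disjoint from FOLLOW(F)
  F → ε: FIRST \ {ε} = { } — this is the only nullable alternative, skip

E, L, P have no nullable alternative, so no FIRST/FOLLOW check is needed there.

No FIRST/FOLLOW conflicts found.

Answer: No FIRST/FOLLOW conflicts.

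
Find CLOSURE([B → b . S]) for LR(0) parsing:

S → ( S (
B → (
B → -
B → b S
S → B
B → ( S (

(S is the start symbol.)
To compute CLOSURE, for each item [A → α.Bβ] where B is a non-terminal, add [B → .γ] for all productions B → γ; repeat for the newly added items until nothing changes.

Start with: [B → b . S]
  [B → b . S] has the dot before S: add [S → . ( S (], [S → . B]
  [S → . B] has the dot before B: add [B → . (], [B → . -], [B → . b S], [B → . ( S (]
No further items can be added.

CLOSURE = { [B → . ( S (], [B → . (], [B → . -], [B → . b S], [B → b . S], [S → . ( S (], [S → . B] }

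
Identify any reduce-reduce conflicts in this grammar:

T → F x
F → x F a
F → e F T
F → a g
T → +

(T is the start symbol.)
No reduce-reduce conflicts

A reduce-reduce conflict occurs when an LR(0) state has two complete items [A → α .] and [B → β .] — both call for a reduction, and with no lookahead the parser cannot choose between them.

Augment with T' → T and build the canonical LR(0) collection (I0 = CLOSURE({[T' → . T]}), then GOTO on every symbol after a dot until no new states appear). It has 13 states:
  I0: { [F → . a g], [F → . e F T], [F → . x F a], [T → . +], [T → . F x], [T' → . T] }  — shift
  I1: { [T → + .] }  — reduce
  I2: { [T → F . x] }  — shift
  I3: { [T' → T .] }  — accept
  I4: { [F → a . g] }  — shift
  I5: { [F → . a g], [F → . e F T], [F → . x F a], [F → e . F T] }  — shift
  I6: { [F → . a g], [F → . e F T], [F → . x F a], [F → x . F a] }  — shift
  I7: { [F → x F . a] }  — shift
  I8: { [F → x F a .] }  — reduce
  I9: { [F → . a g], [F → . e F T], [F → . x F a], [F → e F . T], [T → . +], [T → . F x] }  — shift
  I10: { [F → e F T .] }  — reduce
  I11: { [F → a g .] }  — reduce
  I12: { [T → F x .] }  — reduce

No state contains more than one complete item.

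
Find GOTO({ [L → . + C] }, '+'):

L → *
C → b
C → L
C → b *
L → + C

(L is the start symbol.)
GOTO(I, '+') = CLOSURE({ [A → αX.β] : [A → α.Xβ] ∈ I, X = '+' })

Items with dot before '+', with the dot advanced:
  [L → . + C] → [L → + . C]
Closure of the advanced items:
  [L → + . C] has the dot before C: add [C → . b], [C → . L], [C → . b *]
  [C → . L] has the dot before L: add [L → . *], [L → . + C]

GOTO = { [C → . L], [C → . b *], [C → . b], [L → + . C], [L → . *], [L → . + C] }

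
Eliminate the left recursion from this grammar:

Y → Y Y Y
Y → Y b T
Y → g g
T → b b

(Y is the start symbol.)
Y is directly left-recursive. The standard transformation for
  A → A α₁ | ... | A α_m | β₁ | ... | β_n
is
  A  → β₁ A' | ... | β_n A'
  A' → α₁ A' | ... | α_m A' | ε

Y → g g becomes Y → g g Y'
Y → Y Y Y becomes Y' → Y Y Y'
Y → Y b T becomes Y' → b T Y'
Add Y' → ε

Productions for other non-terminals are unchanged:
  T → b b

Resulting grammar:
Y → g g Y'
Y' → Y Y Y'
Y' → b T Y'
Y' → ε
T → b b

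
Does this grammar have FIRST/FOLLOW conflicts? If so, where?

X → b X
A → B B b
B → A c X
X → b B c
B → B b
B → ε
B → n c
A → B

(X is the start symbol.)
A FIRST/FOLLOW conflict occurs when a non-terminal N has a nullable alternative N → β (β ⇒* ε) and another alternative N → α with FIRST(α) ∩ FOLLOW(N) ≠ ∅: on such a lookahead the parser cannot decide between expanding α and letting N vanish via β.

Nullable non-terminals: A, B.
FIRST sets used below: FIRST(B) = { 'b', 'c', 'n', ε }, FIRST(A) = { 'b', 'c', 'n', ε }

A: nullable alternative(s) A → B; FOLLOW(A) = { 'c' }
  A → B B b: FIRST \ {ε} = { 'b', 'c', 'n' } — overlaps FOLLOW(A) on { 'c' }: CONFLICT
  A → B: FIRST \ {ε} = { 'b', 'c', 'n' } — this is the only nullable alternative, skip

B: nullable alternative(s) B → ε; FOLLOW(B) = { 'b', 'c', 'n' }
  B → A c X: FIRST \ {ε} = { 'b', 'c', 'n' } — overlaps FOLLOW(B) on { 'b', 'c', 'n' }: CONFLICT
  B → B b: FIRST \ {ε} = { 'b', 'c', 'n' } — overlaps FOLLOW(B) on { 'b', 'c', 'n' }: CONFLICT
  B → ε: FIRST \ {ε} = { } — this is the only nullable alternative, skip
  B → n c: FIRST \ {ε} = { 'n' } — overlaps FOLLOW(B) on { 'n' }: CONFLICT

X has no nullable alternative, so no FIRST/FOLLOW check is needed there.

So the grammar has 4 FIRST/FOLLOW conflicts (marked CONFLICT above).

Answer: Yes. A → B B b with FOLLOW(A) on { 'c' }; B → A c X with FOLLOW(B) on { 'b', 'c', 'n' }; B → B b with FOLLOW(B) on { 'b', 'c', 'n' }; B → n c with FOLLOW(B) on { 'n' }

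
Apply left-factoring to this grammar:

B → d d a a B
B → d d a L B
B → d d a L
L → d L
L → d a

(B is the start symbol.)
B → d d a B'
B' → a B
B' → L B''
B'' → B
B'' → ε
L → d L'
L' → L
L' → a

Left-factoring transforms A → αβ₁ | αβ₂ into A → αA' and A' → β₁ | β₂
(α is the longest common prefix among the alternatives). Repeat until
no nonterminal has two alternatives with a common prefix.

Round 1: B has alternatives sharing prefix 'd d a'. Introduce B': B → d d a B'
  Add: B' → a B
  Add: B' → L B
  Add: B' → L

Round 2: B' has alternatives sharing prefix 'L'. Introduce B'': B' → L B''
  Add: B'' → B
  Add: B'' → ε

Round 3: L has alternatives sharing prefix 'd'. Introduce L': L → d L'
  Add: L' → L
  Add: L' → a

No remaining common prefixes — done.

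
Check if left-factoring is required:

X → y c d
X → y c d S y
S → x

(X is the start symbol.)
Yes, X has productions with common prefix 'y c d'

Left-factoring is needed when two productions for the same non-terminal
share a common prefix on the right-hand side.

Productions for X:
  X → y c d
  X → y c d S y

Found common prefix 'y c d' in productions for X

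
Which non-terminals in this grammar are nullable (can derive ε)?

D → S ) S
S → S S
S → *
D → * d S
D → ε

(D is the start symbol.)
{ 'D' }

A non-terminal is nullable if it can derive ε (the empty string): either it has an ε-production, or it has a production whose right-hand side consists entirely of nullable non-terminals.

ε-productions: D → ε
So D is immediately nullable.
No further non-terminal can be added: every production for the remaining non-terminals contains a terminal or a non-nullable non-terminal.
Nullable = { 'D' }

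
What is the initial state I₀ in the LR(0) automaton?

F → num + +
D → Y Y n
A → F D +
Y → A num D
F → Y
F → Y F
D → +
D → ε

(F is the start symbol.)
{ [A → . F D +], [F → . Y F], [F → . Y], [F → . num + +], [F' → . F], [Y → . A num D] }

First, augment the grammar with F' → F
I₀ = CLOSURE({ [F' → . F] }):
  [F' → . F] has the dot before F: add [F → . num + +], [F → . Y], [F → . Y F]
  [F → . Y] has the dot before Y: add [Y → . A num D]
  [Y → . A num D] has the dot before A: add [A → . F D +]
No further items can be added.

I₀ = { [A → . F D +], [F → . Y F], [F → . Y], [F → . num + +], [F' → . F], [Y → . A num D] }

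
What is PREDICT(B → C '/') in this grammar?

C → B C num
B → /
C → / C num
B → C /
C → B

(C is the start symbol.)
PREDICT(B → C '/') = (FIRST(RHS) \ {ε}) ∪ (FOLLOW(B) if ε ∈ FIRST(RHS), i.e. RHS ⇒* ε)
FIRST(C) = { '/' }
FIRST(C '/') = { '/' }
ε ∉ FIRST(C '/'), so FOLLOW(B) is not added.
PREDICT(B → C '/') = { '/' }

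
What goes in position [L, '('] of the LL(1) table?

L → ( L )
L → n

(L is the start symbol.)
L → ( L )

To find M[L, '('], we find productions for L where '(' is in the predict set (PREDICT(N → α) = (FIRST(α) \ {ε}) ∪ (FOLLOW(N) if α ⇒* ε)).

L → ( L ): PREDICT = { '(' }
  '(' is in predict set, so this production goes in M[L, '(']
L → n: PREDICT = { 'n' }

M[L, '('] = L → ( L )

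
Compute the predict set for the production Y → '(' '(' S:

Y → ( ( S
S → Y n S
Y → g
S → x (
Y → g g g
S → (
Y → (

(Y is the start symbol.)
PREDICT(Y → '(' '(' S) = (FIRST(RHS) \ {ε}) ∪ (FOLLOW(Y) if ε ∈ FIRST(RHS), i.e. RHS ⇒* ε)
FIRST('(' '(' S) = { '(' }
ε ∉ FIRST('(' '(' S), so FOLLOW(Y) is not added.
PREDICT(Y → '(' '(' S) = { '(' }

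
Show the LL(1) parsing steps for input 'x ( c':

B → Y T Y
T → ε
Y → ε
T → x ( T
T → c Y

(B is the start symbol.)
LL(1) parsing maintains a stack (initially the start symbol over $) and the input. At each step: if the stack top is a terminal, match it against the current input token; if it is a non-terminal N, replace it with the RHS of M[N, lookahead] (the unique production whose predict set contains the lookahead).

Stack is shown with the top on the left.

Stack      Input    Action
--------------------------
B $        x ( c $  output B → Y T Y
Y T Y $    x ( c $  output Y → ε
T Y $      x ( c $  output T → x ( T
x ( T Y $  x ( c $  match 'x'
( T Y $    ( c $    match '('
T Y $      c $      output T → c Y
c Y Y $    c $      match 'c'
Y Y $      $        output Y → ε
Y $        $        output Y → ε
$          $        accept

The string is accepted.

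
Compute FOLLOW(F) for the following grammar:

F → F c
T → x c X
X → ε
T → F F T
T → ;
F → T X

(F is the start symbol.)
F is the start symbol, so $ ∈ FOLLOW(F).
In F → F c: F is followed by c, add FIRST(c) \ {ε} = { 'c' }
In T → F F T: F is followed by F T, add FIRST(F T) \ {ε} = { ';', 'x' }
In T → F F T: F is followed by T, add FIRST(T) \ {ε} = { ';', 'x' }

Taking the union: FOLLOW(F) = { $, ';', 'c', 'x' }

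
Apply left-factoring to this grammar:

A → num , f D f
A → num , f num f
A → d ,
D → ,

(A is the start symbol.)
Left-factoring transforms A → αβ₁ | αβ₂ into A → αA' and A' → β₁ | β₂
(α is the longest common prefix among the alternatives). Repeat until
no nonterminal has two alternatives with a common prefix.

Round 1: A has alternatives sharing prefix 'num , f'. Introduce A': A → num , f A'
  Add: A' → D f
  Add: A' → num f

No remaining common prefixes — done.

Resulting grammar:
A → num , f A'
A' → D f
A' → num f
A → d ,
D → ,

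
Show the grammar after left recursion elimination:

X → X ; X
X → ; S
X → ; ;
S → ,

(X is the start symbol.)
X → ; S X'
X → ; ; X'
X' → ; X X'
X' → ε
S → ,

X is directly left-recursive. The standard transformation for
  A → A α₁ | ... | A α_m | β₁ | ... | β_n
is
  A  → β₁ A' | ... | β_n A'
  A' → α₁ A' | ... | α_m A' | ε

X → ; S becomes X → ; S X'
X → ; ; becomes X → ; ; X'
X → X ; X becomes X' → ; X X'
Add X' → ε

Productions for other non-terminals are unchanged:
  S → ,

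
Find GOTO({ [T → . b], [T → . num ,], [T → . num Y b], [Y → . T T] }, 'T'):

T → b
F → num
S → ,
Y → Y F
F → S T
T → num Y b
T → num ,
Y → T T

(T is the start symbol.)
GOTO(I, 'T') = CLOSURE({ [A → αX.β] : [A → α.Xβ] ∈ I, X = 'T' })

Items with dot before 'T', with the dot advanced:
  [Y → . T T] → [Y → T . T]
Closure of the advanced items:
  [Y → T . T] has the dot before T: add [T → . b], [T → . num Y b], [T → . num ,]

GOTO = { [T → . b], [T → . num ,], [T → . num Y b], [Y → T . T] }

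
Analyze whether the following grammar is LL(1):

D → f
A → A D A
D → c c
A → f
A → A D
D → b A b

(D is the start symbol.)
No. Predict set conflict for A: { 'f' }

Relevant sets:
  FIRST(A) = { 'f' }

For D:
  PREDICT(D → f) = { 'f' }
  PREDICT(D → c c) = { 'c' }
  PREDICT(D → b A b) = { 'b' }
For A:
  PREDICT(A → A D A) = { 'f' }
  PREDICT(A → f) = { 'f' }
  PREDICT(A → A D) = { 'f' }

Conflict found: Predict set conflict for A: { 'f' }
The grammar is NOT LL(1).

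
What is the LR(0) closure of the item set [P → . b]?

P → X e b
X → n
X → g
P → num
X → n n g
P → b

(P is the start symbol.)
Start with: [P → . b]
The dot precedes the terminal b, so nothing is added.

CLOSURE = { [P → . b] }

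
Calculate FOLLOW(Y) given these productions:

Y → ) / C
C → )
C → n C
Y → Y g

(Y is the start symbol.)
To compute FOLLOW(Y), find every occurrence of Y on a right-hand side N → α Y β: add FIRST(β) \ {ε}, and if β is empty or nullable also add FOLLOW(N). Iterate to a fixed point.

Y is the start symbol, so $ ∈ FOLLOW(Y).
In Y → Y g: Y is followed by g, add FIRST(g) \ {ε} = { 'g' }

Taking the union: FOLLOW(Y) = { $, 'g' }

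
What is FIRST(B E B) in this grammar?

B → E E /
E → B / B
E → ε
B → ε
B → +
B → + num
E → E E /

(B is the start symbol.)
FIRST sets of the non-terminals involved (from the grammar, by fixed-point iteration):
  FIRST(B) = { '+', '/', ε }
  FIRST(E) = { '+', '/', ε }

To compute FIRST(B E B), process the symbols left to right:
Symbol B is a non-terminal. Add FIRST(B) \ {ε} = { '+', '/' }
B is nullable (ε ∈ FIRST(B)), continue to the next symbol.
Symbol E is a non-terminal. Add FIRST(E) \ {ε} = { '+', '/' }
E is nullable (ε ∈ FIRST(E)), continue to the next symbol.
Symbol B is a non-terminal. Add FIRST(B) \ {ε} = { '+', '/' }
B is nullable (ε ∈ FIRST(B)), continue to the next symbol.
All symbols are nullable, so ε is in the result.
FIRST(B E B) = { '+', '/', ε }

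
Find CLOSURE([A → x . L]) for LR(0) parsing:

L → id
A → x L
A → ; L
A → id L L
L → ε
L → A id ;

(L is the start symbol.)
{ [A → . ; L], [A → . id L L], [A → . x L], [A → x . L], [L → . A id ;], [L → . id], [L → .] }

To compute CLOSURE, for each item [A → α.Bβ] where B is a non-terminal, add [B → .γ] for all productions B → γ; repeat for the newly added items until nothing changes.

Start with: [A → x . L]
  [A → x . L] has the dot before L: add [L → . id], [L → .], [L → . A id ;]
  [L → . A id ;] has the dot before A: add [A → . x L], [A → . ; L], [A → . id L L]
No further items can be added.

CLOSURE = { [A → . ; L], [A → . id L L], [A → . x L], [A → x . L], [L → . A id ;], [L → . id], [L → .] }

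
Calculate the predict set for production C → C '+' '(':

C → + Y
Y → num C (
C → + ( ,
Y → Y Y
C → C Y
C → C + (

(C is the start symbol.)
PREDICT(C → C '+' '(') = (FIRST(RHS) \ {ε}) ∪ (FOLLOW(C) if ε ∈ FIRST(RHS), i.e. RHS ⇒* ε)
FIRST(C) = { '+' }
FIRST(C '+' '(') = { '+' }
ε ∉ FIRST(C '+' '('), so FOLLOW(C) is not added.
PREDICT(C → C '+' '(') = { '+' }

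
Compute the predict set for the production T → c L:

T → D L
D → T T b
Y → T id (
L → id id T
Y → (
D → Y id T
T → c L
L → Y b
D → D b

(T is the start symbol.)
{ 'c' }

PREDICT(T → c L) = (FIRST(RHS) \ {ε}) ∪ (FOLLOW(T) if ε ∈ FIRST(RHS), i.e. RHS ⇒* ε)
FIRST(c L) = { 'c' }
ε ∉ FIRST(c L), so FOLLOW(T) is not added.
PREDICT(T → c L) = { 'c' }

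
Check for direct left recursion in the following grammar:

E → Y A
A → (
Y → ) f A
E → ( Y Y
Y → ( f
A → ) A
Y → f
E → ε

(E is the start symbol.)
No direct left recursion

E → Y A: starts with Y
A → (: starts with '('
Y → ) f A: starts with ')'
E → ( Y Y: starts with '('
Y → ( f: starts with '('
A → ) A: starts with ')'
Y → f: starts with f
E → ε: starts with ε

No direct left recursion found.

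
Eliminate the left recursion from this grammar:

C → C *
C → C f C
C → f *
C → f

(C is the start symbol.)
C → f * C'
C → f C'
C' → * C'
C' → f C C'
C' → ε

C is directly left-recursive. The standard transformation for
  A → A α₁ | ... | A α_m | β₁ | ... | β_n
is
  A  → β₁ A' | ... | β_n A'
  A' → α₁ A' | ... | α_m A' | ε

C → f * becomes C → f * C'
C → f becomes C → f C'
C → C * becomes C' → * C'
C → C f C becomes C' → f C C'
Add C' → ε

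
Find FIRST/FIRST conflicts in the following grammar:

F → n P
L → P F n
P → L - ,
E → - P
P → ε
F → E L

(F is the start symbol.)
No FIRST/FIRST conflicts.

FIRST sets of the non-terminals at (or reachable through a nullable prefix from) the front of some alternative:
  FIRST(E) = { '-' }
  FIRST(L) = { '-', 'n' }

Productions for F:
  F → n P: FIRST = { 'n' }
  F → E L: FIRST = { '-' }
Productions for P:
  P → L - ,: FIRST = { '-', 'n' }
  P → ε: FIRST = { ε }
L, E have only one production, so no FIRST/FIRST conflict is possible there.

All alternatives of each non-terminal have pairwise disjoint FIRST sets.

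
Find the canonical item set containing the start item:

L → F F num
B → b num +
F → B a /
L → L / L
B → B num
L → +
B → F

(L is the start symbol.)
First, augment the grammar with L' → L
I₀ = CLOSURE({ [L' → . L] }):
  [L' → . L] has the dot before L: add [L → . F F num], [L → . L / L], [L → . +]
  [L → . F F num] has the dot before F: add [F → . B a /]
  [F → . B a /] has the dot before B: add [B → . b num +], [B → . B num], [B → . F]
No further items can be added.

I₀ = { [B → . B num], [B → . F], [B → . b num +], [F → . B a /], [L → . +], [L → . F F num], [L → . L / L], [L' → . L] }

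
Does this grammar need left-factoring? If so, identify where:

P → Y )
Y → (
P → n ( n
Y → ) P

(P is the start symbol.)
No, left-factoring is not needed

Left-factoring is needed when two productions for the same non-terminal
share a common prefix on the right-hand side.

Productions for P:
  P → Y )
  P → n ( n
Productions for Y:
  Y → (
  Y → ) P

No common prefixes found.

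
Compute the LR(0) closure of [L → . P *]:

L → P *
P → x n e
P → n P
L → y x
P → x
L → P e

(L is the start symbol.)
Start with: [L → . P *]
  [L → . P *] has the dot before P: add [P → . x n e], [P → . n P], [P → . x]
No further items can be added.

CLOSURE = { [L → . P *], [P → . n P], [P → . x n e], [P → . x] }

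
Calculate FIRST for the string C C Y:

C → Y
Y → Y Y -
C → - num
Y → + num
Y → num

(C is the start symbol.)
{ '+', '-', 'num' }

FIRST sets of the non-terminals involved (from the grammar, by fixed-point iteration):
  FIRST(C) = { '+', '-', 'num' }

To compute FIRST(C C Y), process the symbols left to right:
Symbol C is a non-terminal. Add FIRST(C) \ {ε} = { '+', '-', 'num' }
C is not nullable (ε ∉ FIRST(C)), so stop here.
FIRST(C C Y) = { '+', '-', 'num' }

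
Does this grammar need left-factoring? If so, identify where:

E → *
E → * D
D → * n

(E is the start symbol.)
Left-factoring is needed when two productions for the same non-terminal
share a common prefix on the right-hand side.

Productions for E:
  E → *
  E → * D

Found common prefix '*' in productions for E

Answer: Yes, E has productions with common prefix '*'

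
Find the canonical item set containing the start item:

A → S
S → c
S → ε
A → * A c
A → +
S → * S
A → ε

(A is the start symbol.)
{ [A → . * A c], [A → . +], [A → . S], [A → .], [A' → . A], [S → . * S], [S → . c], [S → .] }

First, augment the grammar with A' → A
I₀ = CLOSURE({ [A' → . A] }):
  [A' → . A] has the dot before A: add [A → . S], [A → . * A c], [A → . +], [A → .]
  [A → . S] has the dot before S: add [S → . c], [S → .], [S → . * S]
No further items can be added.

I₀ = { [A → . * A c], [A → . +], [A → . S], [A → .], [A' → . A], [S → . * S], [S → . c], [S → .] }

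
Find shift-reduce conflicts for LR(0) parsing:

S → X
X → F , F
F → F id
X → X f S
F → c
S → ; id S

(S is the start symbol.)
Yes — I4: [S → X .] vs [X → X . f S]; I10: [X → F , F .] vs [F → F . id]

A shift-reduce conflict occurs when an LR(0) state has both:
  - a complete (reduce) item [A → α .] (dot at the end), and
  - a shift item [B → β . c γ] (dot before a terminal).

Augment with S' → S and build the canonical LR(0) collection (I0 = CLOSURE({[S' → . S]}), then GOTO on every symbol after a dot until no new states appear). It has 13 states:
  I0: { [F → . F id], [F → . c], [S → . ; id S], [S → . X], [S' → . S], [X → . F , F], [X → . X f S] }  — shift
  I1: { [S → ; . id S] }  — shift
  I2: { [F → F . id], [X → F . , F] }  — shift
  I3: { [S' → S .] }  — accept
  I4: { [S → X .], [X → X . f S] }  — shift, reduce
  I5: { [F → c .] }  — reduce
  I6: { [F → . F id], [F → . c], [S → . ; id S], [S → . X], [X → . F , F], [X → . X f S], [X → X f . S] }  — shift
  I7: { [X → X f S .] }  — reduce
  I8: { [F → . F id], [F → . c], [X → F , . F] }  — shift
  I9: { [F → F id .] }  — reduce
  I10: { [F → F . id], [X → F , F .] }  — shift, reduce
  I11: { [F → . F id], [F → . c], [S → . ; id S], [S → . X], [S → ; id . S], [X → . F , F], [X → . X f S] }  — shift
  I12: { [S → ; id S .] }  — reduce

I4 contains reduce item [S → X .] and shift item [X → X . f S] — shift-reduce conflict.
I10 contains reduce item [X → F , F .] and shift item [F → F . id] — shift-reduce conflict.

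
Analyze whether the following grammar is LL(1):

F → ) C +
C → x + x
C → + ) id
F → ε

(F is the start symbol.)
Yes, the grammar is LL(1).

Relevant sets:
  FOLLOW(F) = { $ }

For F:
  PREDICT(F → ')' C '+') = { ')' }
  PREDICT(F → ε) = { $ }
For C:
  PREDICT(C → x '+' x) = { 'x' }
  PREDICT(C → '+' ')' id) = { '+' }

All predict sets are disjoint. The grammar IS LL(1).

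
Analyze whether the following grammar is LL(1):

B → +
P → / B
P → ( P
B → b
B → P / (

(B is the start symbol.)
Yes, the grammar is LL(1).

A grammar is LL(1) if for each non-terminal N with multiple productions, the predict sets of those productions are pairwise disjoint, where PREDICT(N → α) = (FIRST(α) \ {ε}) ∪ (FOLLOW(N) if α ⇒* ε).

Relevant sets:
  FIRST(P) = { '(', '/' }

For B:
  PREDICT(B → '+') = { '+' }
  PREDICT(B → b) = { 'b' }
  PREDICT(B → P '/' '(') = { '(', '/' }
For P:
  PREDICT(P → '/' B) = { '/' }
  PREDICT(P → '(' P) = { '(' }

All predict sets are disjoint. The grammar IS LL(1).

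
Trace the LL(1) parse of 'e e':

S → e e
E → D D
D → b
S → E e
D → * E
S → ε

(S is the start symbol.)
Stack is shown with the top on the left.

Stack  Input  Action
--------------------
S $    e e $  output S → e e
e e $  e e $  match 'e'
e $    e $    match 'e'
$      $      accept

The string is accepted.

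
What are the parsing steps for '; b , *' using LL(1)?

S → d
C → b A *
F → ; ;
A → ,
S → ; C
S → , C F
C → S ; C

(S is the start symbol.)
LL(1) parsing maintains a stack (initially the start symbol over $) and the input. At each step: if the stack top is a terminal, match it against the current input token; if it is a non-terminal N, replace it with the RHS of M[N, lookahead] (the unique production whose predict set contains the lookahead).

Stack is shown with the top on the left.

Stack    Input      Action
--------------------------
S $      ; b , * $  output S → ; C
; C $    ; b , * $  match ';'
C $      b , * $    output C → b A *
b A * $  b , * $    match 'b'
A * $    , * $      output A → ,
, * $    , * $      match ','
* $      * $        match '*'
$        $          accept

The string is accepted.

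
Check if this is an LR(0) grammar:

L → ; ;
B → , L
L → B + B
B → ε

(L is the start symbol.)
No. Shift-reduce conflict between [B → .] and [B → . , L]

Augment with L' → L and build the canonical LR(0) collection (I0 = CLOSURE({[L' → . L]}), then GOTO on every symbol after a dot until no new states appear). It has 9 states:
  I0: { [B → . , L], [B → .], [L → . ; ;], [L → . B + B], [L' → . L] }  — shift, reduce
  I1: { [B → , . L], [B → . , L], [B → .], [L → . ; ;], [L → . B + B] }  — shift, reduce
  I2: { [L → ; . ;] }  — shift
  I3: { [L → B . + B] }  — shift
  I4: { [L' → L .] }  — accept
  I5: { [B → . , L], [B → .], [L → B + . B] }  — shift, reduce
  I6: { [L → B + B .] }  — reduce
  I7: { [L → ; ; .] }  — reduce
  I8: { [B → , L .] }  — reduce

Conflict in state I0:
  Shift-reduce conflict between [B → .] and [B → . , L]
So the grammar is NOT LR(0).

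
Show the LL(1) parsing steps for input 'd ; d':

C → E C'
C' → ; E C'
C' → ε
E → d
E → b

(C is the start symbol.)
Stack is shown with the top on the left.

Stack     Input    Action
-------------------------
C $       d ; d $  output C → E C'
E C' $    d ; d $  output E → d
d C' $    d ; d $  match 'd'
C' $      ; d $    output C' → ; E C'
; E C' $  ; d $    match ';'
E C' $    d $      output E → d
d C' $    d $      match 'd'
C' $      $        output C' → ε
$         $        accept

The string is accepted.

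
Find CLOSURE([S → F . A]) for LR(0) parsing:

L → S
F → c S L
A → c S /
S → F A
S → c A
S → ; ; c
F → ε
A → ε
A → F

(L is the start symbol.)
Start with: [S → F . A]
  [S → F . A] has the dot before A: add [A → . c S /], [A → .], [A → . F]
  [A → . F] has the dot before F: add [F → . c S L], [F → .]
No further items can be added.

CLOSURE = { [A → . F], [A → . c S /], [A → .], [F → . c S L], [F → .], [S → F . A] }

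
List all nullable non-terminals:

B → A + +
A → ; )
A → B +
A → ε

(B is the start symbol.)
{ 'A' }

ε-productions: A → ε
So A is immediately nullable.
No further non-terminal can be added: every production for the remaining non-terminals contains a terminal or a non-nullable non-terminal.
Nullable = { 'A' }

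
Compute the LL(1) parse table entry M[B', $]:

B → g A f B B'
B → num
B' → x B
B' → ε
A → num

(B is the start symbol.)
B' → ε

To find M[B', $], we find productions for B' where $ is in the predict set (PREDICT(N → α) = (FIRST(α) \ {ε}) ∪ (FOLLOW(N) if α ⇒* ε)).

Relevant sets:
  FOLLOW(B') = { $, 'x' }

B' → x B: PREDICT = { 'x' }
B' → ε: PREDICT = { $, 'x' }
  $ is in predict set, so this production goes in M[B', $]

M[B', $] = B' → ε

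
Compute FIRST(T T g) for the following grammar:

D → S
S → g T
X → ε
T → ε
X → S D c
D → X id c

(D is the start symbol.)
{ 'g' }

FIRST sets of the non-terminals involved (from the grammar, by fixed-point iteration):
  FIRST(T) = { ε }

To compute FIRST(T T g), process the symbols left to right:
Symbol T is a non-terminal. Add FIRST(T) \ {ε} = { }
T is nullable (ε ∈ FIRST(T)), continue to the next symbol.
Symbol T is a non-terminal. Add FIRST(T) \ {ε} = { }
T is nullable (ε ∈ FIRST(T)), continue to the next symbol.
Symbol g is a terminal. Add 'g' and stop.
FIRST(T T g) = { 'g' }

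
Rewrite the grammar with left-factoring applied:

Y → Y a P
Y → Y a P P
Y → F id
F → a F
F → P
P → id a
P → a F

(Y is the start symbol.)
Y → Y a P Y'
Y' → ε
Y' → P
Y → F id
F → a F
F → P
P → id a
P → a F

Left-factoring transforms A → αβ₁ | αβ₂ into A → αA' and A' → β₁ | β₂
(α is the longest common prefix among the alternatives). Repeat until
no nonterminal has two alternatives with a common prefix.

Round 1: Y has alternatives sharing prefix 'Y a P'. Introduce Y': Y → Y a P Y'
  Add: Y' → ε
  Add: Y' → P

No remaining common prefixes — done.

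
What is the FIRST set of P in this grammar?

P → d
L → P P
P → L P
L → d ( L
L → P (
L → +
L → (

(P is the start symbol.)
To compute FIRST(P), examine every production with P on the left-hand side, reading each right-hand side left to right until a non-nullable symbol is reached.

FIRST sets of the other non-terminals involved (by the same procedure, iterated to a fixed point):
  FIRST(L) = { '(', '+', 'd' }

From P → d:
  - d is a terminal: add 'd' and stop
From P → L P:
  - L is a non-terminal: add FIRST(L) \ {ε} = { '(', '+', 'd' }
    L is not nullable, so stop

Collecting: FIRST(P) = { '(', '+', 'd' }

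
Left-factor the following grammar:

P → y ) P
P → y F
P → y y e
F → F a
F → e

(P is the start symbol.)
Left-factoring transforms A → αβ₁ | αβ₂ into A → αA' and A' → β₁ | β₂
(α is the longest common prefix among the alternatives). Repeat until
no nonterminal has two alternatives with a common prefix.

Round 1: P has alternatives sharing prefix 'y'. Introduce P': P → y P'
  Add: P' → ) P
  Add: P' → F
  Add: P' → y e

No remaining common prefixes — done.

Resulting grammar:
P → y P'
P' → ) P
P' → F
P' → y e
F → F a
F → e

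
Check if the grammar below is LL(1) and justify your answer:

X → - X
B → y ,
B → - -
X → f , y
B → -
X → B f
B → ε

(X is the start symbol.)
Relevant sets:
  FIRST(B) = { '-', 'y', ε }
  FOLLOW(B) = { 'f' }

For X:
  PREDICT(X → '-' X) = { '-' }
  PREDICT(X → f ',' y) = { 'f' }
  PREDICT(X → B f) = { '-', 'f', 'y' }
For B:
  PREDICT(B → y ',') = { 'y' }
  PREDICT(B → '-' '-') = { '-' }
  PREDICT(B → '-') = { '-' }
  PREDICT(B → ε) = { 'f' }

Conflict found: Predict set conflict for X: { '-' }
The grammar is NOT LL(1).

Answer: No. Predict set conflict for X: { '-' }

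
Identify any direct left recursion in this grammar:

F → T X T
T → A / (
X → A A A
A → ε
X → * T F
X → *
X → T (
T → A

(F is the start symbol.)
Direct left recursion occurs when N → N α for some non-terminal N (the right-hand side begins with the left-hand side itself).

F → T X T: starts with T
T → A / (: starts with A
X → A A A: starts with A
A → ε: starts with ε
X → * T F: starts with '*'
X → *: starts with '*'
X → T (: starts with T
T → A: starts with A

No direct left recursion found.

Answer: No direct left recursion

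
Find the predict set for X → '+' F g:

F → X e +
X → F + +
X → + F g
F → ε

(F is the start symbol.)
PREDICT(X → '+' F g) = (FIRST(RHS) \ {ε}) ∪ (FOLLOW(X) if ε ∈ FIRST(RHS), i.e. RHS ⇒* ε)
FIRST('+' F g) = { '+' }
ε ∉ FIRST('+' F g), so FOLLOW(X) is not added.
PREDICT(X → '+' F g) = { '+' }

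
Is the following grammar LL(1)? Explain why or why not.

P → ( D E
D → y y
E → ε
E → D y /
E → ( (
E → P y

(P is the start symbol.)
No. Predict set conflict for E: { 'y' }

A grammar is LL(1) if for each non-terminal N with multiple productions, the predict sets of those productions are pairwise disjoint, where PREDICT(N → α) = (FIRST(α) \ {ε}) ∪ (FOLLOW(N) if α ⇒* ε).

Relevant sets:
  FIRST(D) = { 'y' }
  FIRST(P) = { '(' }
  FOLLOW(E) = { $, 'y' }

For E:
  PREDICT(E → ε) = { $, 'y' }
  PREDICT(E → D y '/') = { 'y' }
  PREDICT(E → '(' '(') = { '(' }
  PREDICT(E → P y) = { '(' }
P, D have a single production, so nothing to check there.

Conflict found: Predict set conflict for E: { 'y' }
The grammar is NOT LL(1).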